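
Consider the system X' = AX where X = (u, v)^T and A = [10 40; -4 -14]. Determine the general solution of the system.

u(t) = -3K_1e^(-2t)sin(4t) - K_1e^(-2t)cos(4t) - K_2e^(-2t)sin(4t) + 3K_2e^(-2t)cos(4t), v(t) = K_1e^(-2t)sin(4t) - K_2e^(-2t)cos(4t)

Coefficient matrix A = [[10, 40], [-4, -14]].
Characteristic polynomial det(A - λI) = λ^2 + 4λ + 20 = 0.
Eigenvalues λ = -2 ± 4i (complex conjugate pair).
For λ=-2+4i: an eigenvector is (-1,0) - i(-3,1) = (-1 + 3i, 0 - i).
A real fundamental pair from Re and Im of e^((-2+4i)t)v: X_1 = e^(-2t)(cos(4t)·(-1,0) + sin(4t)·(-3,1)), X_2 = e^(-2t)(sin(4t)·(-1,0) - cos(4t)·(-3,1)).
General solution: K_1X_1 + K_2X_2.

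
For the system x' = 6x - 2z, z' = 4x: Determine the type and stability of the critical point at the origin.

A = [[6,-2],[4,0]]; det(A-λI) = λ^2 - 6λ + 8.
λ = 4, 2: both positive.

unstable node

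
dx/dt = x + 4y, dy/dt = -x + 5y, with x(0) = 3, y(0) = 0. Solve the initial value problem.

x(t) = -6te^(3t) + 3e^(3t), y(t) = -3te^(3t)

Coefficient matrix A = [[1, 4], [-1, 5]].
Characteristic polynomial det(A - λI) = λ^2 - 6λ + 9 = 0.
Single eigenvalue λ = 3 with algebraic multiplicity 2.
Eigenvector v = (2,1); generalized eigenvector w with (A-λI)w=v is (-1,0).
General solution: e^(3t)[c_1·v + c_2·(t·v + w)].
Applying x(0)=3, y(0)=0 gives c_1=0, c_2=-3.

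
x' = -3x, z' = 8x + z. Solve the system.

Coefficient matrix A = [[-3, 0], [8, 1]].
Characteristic polynomial det(A - λI) = λ^2 + 2λ - 3 = 0.
Eigenvalues λ = -3, 1.
For λ=-3: (A-λI) row 2 is [8, 4], so an eigenvector is (-1, 2).
For λ=1: (A-λI) row 1 is [-4, 0], so an eigenvector is (0, -1).
General solution: c_1e^(-3t)(-1,2) + c_2e^(t)(0,-1).

x(t) = -c_1e^(-3t), z(t) = 2c_1e^(-3t) - c_2e^(t)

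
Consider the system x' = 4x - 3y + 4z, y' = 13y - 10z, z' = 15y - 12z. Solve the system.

x(t) = -C_1e^(3t) + C_2e^(4t) - C_3e^(-2t), y(t) = C_1e^(3t) + 2C_3e^(-2t), z(t) = C_1e^(3t) + 3C_3e^(-2t)

Coefficient matrix A = [[4, -3, 4], [0, 13, -10], [0, 15, -12]].
det(A - λI) = 0 gives eigenvalues λ = 3, 4, -2.
For λ=3: eigenvector (-1,1,1).
For λ=4: eigenvector (1,0,0).
For λ=-2: eigenvector (-1,2,3).
General solution: C_1e^(3t)(-1,1,1) + C_2e^(4t)(1,0,0) + C_3e^(-2t)(-1,2,3).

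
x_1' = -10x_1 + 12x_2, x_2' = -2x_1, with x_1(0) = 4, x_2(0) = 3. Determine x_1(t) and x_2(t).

Coefficient matrix A = [[-10, 12], [-2, 0]].
Characteristic polynomial det(A - λI) = λ^2 + 10λ + 24 = 0.
Eigenvalues λ = -4, -6.
For λ=-4: (A-λI) row 1 is [-6, 12], so an eigenvector is (-2, -1).
For λ=-6: (A-λI) row 1 is [-4, 12], so an eigenvector is (-3, -1).
General solution: K_1e^(-4t)(-2,-1) + K_2e^(-6t)(-3,-1).
Applying x_1(0)=4, x_2(0)=3 gives K_1=-5, K_2=2.

x_1(t) = 10e^(-4t) - 6e^(-6t), x_2(t) = 5e^(-4t) - 2e^(-6t)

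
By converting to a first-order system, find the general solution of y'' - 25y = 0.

y(t) = C_1e^(5t) + C_2e^(-5t)

Let x_1 = y, x_2 = y'. Then x_1' = x_2 and x_2' = 25x_1.
A = [[0,1],[25,0]]; det(A-λI) = λ^2 - 25.
Eigenvalues λ = 5, -5 with eigenvectors (1,5), (1,-5).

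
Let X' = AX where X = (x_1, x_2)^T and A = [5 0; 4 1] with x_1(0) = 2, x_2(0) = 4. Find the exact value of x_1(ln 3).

A = [[5,0],[4,1]]; eigenvalues λ = 1, 5.
Eigenvectors: (0,-1) for λ=1, (1,1) for λ=5.
From the initial condition, c_1 = -2, c_2 = 2.
x_1(ln 3) = (-2)(3^1)(0) + (2)(3^5)(1) = 486.

486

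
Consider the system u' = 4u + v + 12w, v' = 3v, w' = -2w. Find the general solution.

Coefficient matrix A = [[4, 1, 12], [0, 3, 0], [0, 0, -2]].
det(A - λI) = 0 gives eigenvalues λ = 4, 3, -2.
For λ=4: eigenvector (1,0,0).
For λ=3: eigenvector (-1,1,0).
For λ=-2: eigenvector (-2,0,1).
General solution: C_1e^(4t)(1,0,0) + C_2e^(3t)(-1,1,0) + C_3e^(-2t)(-2,0,1).

u(t) = C_1e^(4t) - C_2e^(3t) - 2C_3e^(-2t), v(t) = C_2e^(3t), w(t) = C_3e^(-2t)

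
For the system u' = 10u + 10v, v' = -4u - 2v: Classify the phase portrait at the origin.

unstable spiral

A = [[10,10],[-4,-2]]; det(A-λI) = λ^2 - 8λ + 20.
λ = 4 ± 2i: positive real part.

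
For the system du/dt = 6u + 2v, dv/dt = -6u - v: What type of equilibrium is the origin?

A = [[6,2],[-6,-1]]; det(A-λI) = λ^2 - 5λ + 6.
λ = 3, 2: both positive.

unstable node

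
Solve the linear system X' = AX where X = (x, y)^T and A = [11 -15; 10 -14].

Coefficient matrix A = [[11, -15], [10, -14]].
Characteristic polynomial det(A - λI) = λ^2 + 3λ - 4 = 0.
Eigenvalues λ = 1, -4.
For λ=1: (A-λI) row 1 is [10, -15], so an eigenvector is (-3, -2).
For λ=-4: (A-λI) row 1 is [15, -15], so an eigenvector is (-1, -1).
General solution: c_1e^(t)(-3,-2) + c_2e^(-4t)(-1,-1).

x(t) = -3c_1e^(t) - c_2e^(-4t), y(t) = -2c_1e^(t) - c_2e^(-4t)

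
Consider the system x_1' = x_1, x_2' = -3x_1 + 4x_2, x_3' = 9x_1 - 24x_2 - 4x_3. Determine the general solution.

x_1(t) = K_3e^(t), x_2(t) = K_2e^(4t) + K_3e^(t), x_3(t) = K_1e^(-4t) - 3K_2e^(4t) - 3K_3e^(t)

Coefficient matrix A = [[1, 0, 0], [-3, 4, 0], [9, -24, -4]].
det(A - λI) = 0 gives eigenvalues λ = -4, 4, 1.
For λ=-4: eigenvector (0,0,1).
For λ=4: eigenvector (0,1,-3).
For λ=1: eigenvector (1,1,-3).
General solution: K_1e^(-4t)(0,0,1) + K_2e^(4t)(0,1,-3) + K_3e^(t)(1,1,-3).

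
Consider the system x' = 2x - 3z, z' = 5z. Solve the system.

Coefficient matrix A = [[2, -3], [0, 5]].
Characteristic polynomial det(A - λI) = λ^2 - 7λ + 10 = 0.
Eigenvalues λ = 5, 2.
For λ=5: (A-λI) row 1 is [-3, -3], so an eigenvector is (-1, 1).
For λ=2: (A-λI) row 1 is [0, -3], so an eigenvector is (-1, 0).
General solution: C_1e^(5t)(-1,1) + C_2e^(2t)(-1,0).

x(t) = -C_1e^(5t) - C_2e^(2t), z(t) = C_1e^(5t)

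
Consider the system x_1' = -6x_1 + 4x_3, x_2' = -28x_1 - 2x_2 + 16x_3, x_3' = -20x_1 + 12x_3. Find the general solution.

x_1(t) = K_1e^(2t) + 2K_2e^(4t), x_2(t) = K_1e^(2t) + 4K_2e^(4t) + K_3e^(-2t), x_3(t) = 2K_1e^(2t) + 5K_2e^(4t)

Coefficient matrix A = [[-6, 0, 4], [-28, -2, 16], [-20, 0, 12]].
det(A - λI) = 0 gives eigenvalues λ = 2, 4, -2.
For λ=2: eigenvector (1,1,2).
For λ=4: eigenvector (2,4,5).
For λ=-2: eigenvector (0,1,0).
General solution: K_1e^(2t)(1,1,2) + K_2e^(4t)(2,4,5) + K_3e^(-2t)(0,1,0).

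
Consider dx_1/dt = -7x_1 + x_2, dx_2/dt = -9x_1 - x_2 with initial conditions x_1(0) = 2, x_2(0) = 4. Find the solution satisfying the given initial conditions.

Coefficient matrix A = [[-7, 1], [-9, -1]].
Characteristic polynomial det(A - λI) = λ^2 + 8λ + 16 = 0.
Single eigenvalue λ = -4 with algebraic multiplicity 2.
Eigenvector v = (1,3); generalized eigenvector w with (A-λI)w=v is (0,1).
General solution: e^(-4t)[K_1·v + K_2·(t·v + w)].
Applying x_1(0)=2, x_2(0)=4 gives K_1=2, K_2=-2.

x_1(t) = -2te^(-4t) + 2e^(-4t), x_2(t) = -6te^(-4t) + 4e^(-4t)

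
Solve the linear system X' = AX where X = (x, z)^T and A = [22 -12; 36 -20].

Coefficient matrix A = [[22, -12], [36, -20]].
Characteristic polynomial det(A - λI) = λ^2 - 2λ - 8 = 0.
Eigenvalues λ = -2, 4.
For λ=-2: (A-λI) row 1 is [24, -12], so an eigenvector is (1, 2).
For λ=4: (A-λI) row 1 is [18, -12], so an eigenvector is (-2, -3).
General solution: K_1e^(-2t)(1,2) + K_2e^(4t)(-2,-3).

x(t) = K_1e^(-2t) - 2K_2e^(4t), z(t) = 2K_1e^(-2t) - 3K_2e^(4t)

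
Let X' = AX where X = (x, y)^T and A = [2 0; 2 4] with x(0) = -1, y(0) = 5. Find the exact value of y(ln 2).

A = [[2,0],[2,4]]; eigenvalues λ = 4, 2.
Eigenvectors: (0,-1) for λ=4, (1,-1) for λ=2.
From the initial condition, c_1 = -4, c_2 = -1.
y(ln 2) = (-4)(2^4)(-1) + (-1)(2^2)(-1) = 68.

68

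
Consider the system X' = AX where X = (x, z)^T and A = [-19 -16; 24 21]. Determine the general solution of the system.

x(t) = -2C_1e^(5t) - C_2e^(-3t), z(t) = 3C_1e^(5t) + C_2e^(-3t)

Coefficient matrix A = [[-19, -16], [24, 21]].
Characteristic polynomial det(A - λI) = λ^2 - 2λ - 15 = 0.
Eigenvalues λ = 5, -3.
For λ=5: (A-λI) row 1 is [-24, -16], so an eigenvector is (-2, 3).
For λ=-3: (A-λI) row 1 is [-16, -16], so an eigenvector is (-1, 1).
General solution: C_1e^(5t)(-2,3) + C_2e^(-3t)(-1,1).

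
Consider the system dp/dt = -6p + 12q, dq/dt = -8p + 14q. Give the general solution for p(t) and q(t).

p(t) = 3c_1e^(2t) + c_2e^(6t), q(t) = 2c_1e^(2t) + c_2e^(6t)

Coefficient matrix A = [[-6, 12], [-8, 14]].
Characteristic polynomial det(A - λI) = λ^2 - 8λ + 12 = 0.
Eigenvalues λ = 2, 6.
For λ=2: (A-λI) row 1 is [-8, 12], so an eigenvector is (3, 2).
For λ=6: (A-λI) row 1 is [-12, 12], so an eigenvector is (1, 1).
General solution: c_1e^(2t)(3,2) + c_2e^(6t)(1,1).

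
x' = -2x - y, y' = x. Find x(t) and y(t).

x(t) = K_1e^(-t) + K_2te^(-t) + K_2e^(-t), y(t) = -K_1e^(-t) - K_2te^(-t) - 2K_2e^(-t)

Coefficient matrix A = [[-2, -1], [1, 0]].
Characteristic polynomial det(A - λI) = λ^2 + 2λ + 1 = 0.
Single eigenvalue λ = -1 with algebraic multiplicity 2.
Eigenvector v = (1,-1); generalized eigenvector w with (A-λI)w=v is (1,-2).
General solution: e^(-t)[K_1·v + K_2·(t·v + w)].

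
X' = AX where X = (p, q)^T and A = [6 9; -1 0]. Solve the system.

p(t) = -3c_1e^(3t) - 3c_2te^(3t) + 2c_2e^(3t), q(t) = c_1e^(3t) + c_2te^(3t) - c_2e^(3t)

Coefficient matrix A = [[6, 9], [-1, 0]].
Characteristic polynomial det(A - λI) = λ^2 - 6λ + 9 = 0.
Single eigenvalue λ = 3 with algebraic multiplicity 2.
Eigenvector v = (-3,1); generalized eigenvector w with (A-λI)w=v is (2,-1).
General solution: e^(3t)[c_1·v + c_2·(t·v + w)].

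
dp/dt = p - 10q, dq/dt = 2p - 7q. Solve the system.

Coefficient matrix A = [[1, -10], [2, -7]].
Characteristic polynomial det(A - λI) = λ^2 + 6λ + 13 = 0.
Eigenvalues λ = -3 ± 2i (complex conjugate pair).
For λ=-3+2i: an eigenvector is (-2,-1) - i(1,0) = (-2 - i, -1).
A real fundamental pair from Re and Im of e^((-3+2i)t)v: X_1 = e^(-3t)(cos(2t)·(-2,-1) + sin(2t)·(1,0)), X_2 = e^(-3t)(sin(2t)·(-2,-1) - cos(2t)·(1,0)).
General solution: c_1X_1 + c_2X_2.

p(t) = c_1e^(-3t)sin(2t) - 2c_1e^(-3t)cos(2t) - 2c_2e^(-3t)sin(2t) - c_2e^(-3t)cos(2t), q(t) = -c_1e^(-3t)cos(2t) - c_2e^(-3t)sin(2t)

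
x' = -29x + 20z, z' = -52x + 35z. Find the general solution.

Coefficient matrix A = [[-29, 20], [-52, 35]].
Characteristic polynomial det(A - λI) = λ^2 - 6λ + 25 = 0.
Eigenvalues λ = 3 ± 4i (complex conjugate pair).
For λ=3+4i: an eigenvector is (2,3) - i(-1,-2) = (2 + i, 3 + 2i).
A real fundamental pair from Re and Im of e^((3+4i)t)v: X_1 = e^(3t)(cos(4t)·(2,3) + sin(4t)·(-1,-2)), X_2 = e^(3t)(sin(4t)·(2,3) - cos(4t)·(-1,-2)).
General solution: K_1X_1 + K_2X_2.

x(t) = -K_1e^(3t)sin(4t) + 2K_1e^(3t)cos(4t) + 2K_2e^(3t)sin(4t) + K_2e^(3t)cos(4t), z(t) = -2K_1e^(3t)sin(4t) + 3K_1e^(3t)cos(4t) + 3K_2e^(3t)sin(4t) + 2K_2e^(3t)cos(4t)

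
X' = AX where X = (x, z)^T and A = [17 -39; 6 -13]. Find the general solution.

x(t) = -3c_1e^(2t)sin(3t) + 2c_1e^(2t)cos(3t) + 2c_2e^(2t)sin(3t) + 3c_2e^(2t)cos(3t), z(t) = -c_1e^(2t)sin(3t) + c_1e^(2t)cos(3t) + c_2e^(2t)sin(3t) + c_2e^(2t)cos(3t)

Coefficient matrix A = [[17, -39], [6, -13]].
Characteristic polynomial det(A - λI) = λ^2 - 4λ + 13 = 0.
Eigenvalues λ = 2 ± 3i (complex conjugate pair).
For λ=2+3i: an eigenvector is (2,1) - i(-3,-1) = (2 + 3i, 1 + i).
A real fundamental pair from Re and Im of e^((2+3i)t)v: X_1 = e^(2t)(cos(3t)·(2,1) + sin(3t)·(-3,-1)), X_2 = e^(2t)(sin(3t)·(2,1) - cos(3t)·(-3,-1)).
General solution: c_1X_1 + c_2X_2.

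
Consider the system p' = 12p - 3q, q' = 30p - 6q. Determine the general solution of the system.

p(t) = C_1e^(3t)cos(3t) + C_2e^(3t)sin(3t), q(t) = C_1e^(3t)sin(3t) + 3C_1e^(3t)cos(3t) + 3C_2e^(3t)sin(3t) - C_2e^(3t)cos(3t)

Coefficient matrix A = [[12, -3], [30, -6]].
Characteristic polynomial det(A - λI) = λ^2 - 6λ + 18 = 0.
Eigenvalues λ = 3 ± 3i (complex conjugate pair).
For λ=3+3i: an eigenvector is (1,3) - i(0,1) = (1, 3 - i).
A real fundamental pair from Re and Im of e^((3+3i)t)v: X_1 = e^(3t)(cos(3t)·(1,3) + sin(3t)·(0,1)), X_2 = e^(3t)(sin(3t)·(1,3) - cos(3t)·(0,1)).
General solution: C_1X_1 + C_2X_2.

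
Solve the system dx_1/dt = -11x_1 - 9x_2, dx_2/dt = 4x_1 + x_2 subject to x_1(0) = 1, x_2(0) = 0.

Coefficient matrix A = [[-11, -9], [4, 1]].
Characteristic polynomial det(A - λI) = λ^2 + 10λ + 25 = 0.
Single eigenvalue λ = -5 with algebraic multiplicity 2.
Eigenvector v = (3,-2); generalized eigenvector w with (A-λI)w=v is (-2,1).
General solution: e^(-5t)[c_1·v + c_2·(t·v + w)].
Applying x_1(0)=1, x_2(0)=0 gives c_1=-1, c_2=-2.

x_1(t) = -6te^(-5t) + e^(-5t), x_2(t) = 4te^(-5t)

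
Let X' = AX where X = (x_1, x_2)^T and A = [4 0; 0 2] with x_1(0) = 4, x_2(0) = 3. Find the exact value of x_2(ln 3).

A = [[4,0],[0,2]]; eigenvalues λ = 2, 4.
Eigenvectors: (0,1) for λ=2, (-1,0) for λ=4.
From the initial condition, c_1 = 3, c_2 = -4.
x_2(ln 3) = (3)(3^2)(1) + (-4)(3^4)(0) = 27.

27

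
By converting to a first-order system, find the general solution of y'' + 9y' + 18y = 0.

y(t) = K_1e^(-3t) + K_2e^(-6t)

Let x_1 = y, x_2 = y'. Then x_1' = x_2 and x_2' = -18x_1 - 9x_2.
A = [[0,1],[-18,-9]]; det(A-λI) = λ^2 + 9λ + 18.
Eigenvalues λ = -3, -6 with eigenvectors (1,-3), (1,-6).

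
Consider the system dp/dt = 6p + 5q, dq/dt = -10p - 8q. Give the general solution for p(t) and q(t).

Coefficient matrix A = [[6, 5], [-10, -8]].
Characteristic polynomial det(A - λI) = λ^2 + 2λ + 2 = 0.
Eigenvalues λ = -1 ± i (complex conjugate pair).
For λ=-1+i: an eigenvector is (-2,3) - i(1,-1) = (-2 - i, 3 + i).
A real fundamental pair from Re and Im of e^((-1+i)t)v: X_1 = e^(-t)(cos(t)·(-2,3) + sin(t)·(1,-1)), X_2 = e^(-t)(sin(t)·(-2,3) - cos(t)·(1,-1)).
General solution: c_1X_1 + c_2X_2.

p(t) = c_1e^(-t)sin(t) - 2c_1e^(-t)cos(t) - 2c_2e^(-t)sin(t) - c_2e^(-t)cos(t), q(t) = -c_1e^(-t)sin(t) + 3c_1e^(-t)cos(t) + 3c_2e^(-t)sin(t) + c_2e^(-t)cos(t)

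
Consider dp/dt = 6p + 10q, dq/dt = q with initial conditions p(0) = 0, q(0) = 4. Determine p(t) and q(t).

p(t) = 8e^(6t) - 8e^(t), q(t) = 4e^(t)

Coefficient matrix A = [[6, 10], [0, 1]].
Characteristic polynomial det(A - λI) = λ^2 - 7λ + 6 = 0.
Eigenvalues λ = 6, 1.
For λ=6: (A-λI) row 1 is [0, 10], so an eigenvector is (-1, 0).
For λ=1: (A-λI) row 1 is [5, 10], so an eigenvector is (2, -1).
General solution: K_1e^(6t)(-1,0) + K_2e^(t)(2,-1).
Applying p(0)=0, q(0)=4 gives K_1=-8, K_2=-4.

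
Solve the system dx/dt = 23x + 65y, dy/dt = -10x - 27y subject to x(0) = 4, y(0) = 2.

Coefficient matrix A = [[23, 65], [-10, -27]].
Characteristic polynomial det(A - λI) = λ^2 + 4λ + 29 = 0.
Eigenvalues λ = -2 ± 5i (complex conjugate pair).
For λ=-2+5i: an eigenvector is (-3,1) - i(-2,1) = (-3 + 2i, 1 - i).
A real fundamental pair from Re and Im of e^((-2+5i)t)v: X_1 = e^(-2t)(cos(5t)·(-3,1) + sin(5t)·(-2,1)), X_2 = e^(-2t)(sin(5t)·(-3,1) - cos(5t)·(-2,1)).
General solution: K_1X_1 + K_2X_2.
Applying x(0)=4, y(0)=2 gives K_1=-8, K_2=-10.

x(t) = 46e^(-2t)sin(5t) + 4e^(-2t)cos(5t), y(t) = -18e^(-2t)sin(5t) + 2e^(-2t)cos(5t)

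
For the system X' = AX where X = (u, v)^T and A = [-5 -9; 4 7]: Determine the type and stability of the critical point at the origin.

unstable improper node

A = [[-5,-9],[4,7]]; det(A-λI) = λ^2 - 2λ + 1.
repeated λ = 1 with a single eigenvector.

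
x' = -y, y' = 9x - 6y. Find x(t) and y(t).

x(t) = -C_1e^(-3t) - C_2te^(-3t) - C_2e^(-3t), y(t) = -3C_1e^(-3t) - 3C_2te^(-3t) - 2C_2e^(-3t)

Coefficient matrix A = [[0, -1], [9, -6]].
Characteristic polynomial det(A - λI) = λ^2 + 6λ + 9 = 0.
Single eigenvalue λ = -3 with algebraic multiplicity 2.
Eigenvector v = (-1,-3); generalized eigenvector w with (A-λI)w=v is (-1,-2).
General solution: e^(-3t)[C_1·v + C_2·(t·v + w)].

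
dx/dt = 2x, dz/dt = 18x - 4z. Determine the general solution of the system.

Coefficient matrix A = [[2, 0], [18, -4]].
Characteristic polynomial det(A - λI) = λ^2 + 2λ - 8 = 0.
Eigenvalues λ = -4, 2.
For λ=-4: (A-λI) row 1 is [6, 0], so an eigenvector is (0, -1).
For λ=2: (A-λI) row 2 is [18, -6], so an eigenvector is (1, 3).
General solution: c_1e^(-4t)(0,-1) + c_2e^(2t)(1,3).

x(t) = c_2e^(2t), z(t) = -c_1e^(-4t) + 3c_2e^(2t)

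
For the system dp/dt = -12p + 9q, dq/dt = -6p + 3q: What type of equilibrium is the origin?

stable node

A = [[-12,9],[-6,3]]; det(A-λI) = λ^2 + 9λ + 18.
λ = -3, -6: both negative.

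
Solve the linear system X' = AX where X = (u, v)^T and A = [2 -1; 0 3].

Coefficient matrix A = [[2, -1], [0, 3]].
Characteristic polynomial det(A - λI) = λ^2 - 5λ + 6 = 0.
Eigenvalues λ = 3, 2.
For λ=3: (A-λI) row 1 is [-1, -1], so an eigenvector is (-1, 1).
For λ=2: (A-λI) row 1 is [0, -1], so an eigenvector is (1, 0).
General solution: K_1e^(3t)(-1,1) + K_2e^(2t)(1,0).

u(t) = -K_1e^(3t) + K_2e^(2t), v(t) = K_1e^(3t)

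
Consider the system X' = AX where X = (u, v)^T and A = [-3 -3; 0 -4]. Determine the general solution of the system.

Coefficient matrix A = [[-3, -3], [0, -4]].
Characteristic polynomial det(A - λI) = λ^2 + 7λ + 12 = 0.
Eigenvalues λ = -3, -4.
For λ=-3: (A-λI) row 1 is [0, -3], so an eigenvector is (-1, 0).
For λ=-4: (A-λI) row 1 is [1, -3], so an eigenvector is (-3, -1).
General solution: K_1e^(-3t)(-1,0) + K_2e^(-4t)(-3,-1).

u(t) = -K_1e^(-3t) - 3K_2e^(-4t), v(t) = -K_2e^(-4t)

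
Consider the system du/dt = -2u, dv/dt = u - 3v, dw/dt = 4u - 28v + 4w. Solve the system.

u(t) = c_2e^(-2t), v(t) = c_2e^(-2t) - c_3e^(-3t), w(t) = c_1e^(4t) + 4c_2e^(-2t) - 4c_3e^(-3t)

Coefficient matrix A = [[-2, 0, 0], [1, -3, 0], [4, -28, 4]].
det(A - λI) = 0 gives eigenvalues λ = 4, -2, -3.
For λ=4: eigenvector (0,0,1).
For λ=-2: eigenvector (1,1,4).
For λ=-3: eigenvector (0,-1,-4).
General solution: c_1e^(4t)(0,0,1) + c_2e^(-2t)(1,1,4) + c_3e^(-3t)(0,-1,-4).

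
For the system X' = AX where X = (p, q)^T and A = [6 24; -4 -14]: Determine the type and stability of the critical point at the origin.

stable node

A = [[6,24],[-4,-14]]; det(A-λI) = λ^2 + 8λ + 12.
λ = -6, -2: both negative.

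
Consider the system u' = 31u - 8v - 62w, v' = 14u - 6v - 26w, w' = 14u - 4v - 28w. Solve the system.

Coefficient matrix A = [[31, -8, -62], [14, -6, -26], [14, -4, -28]].
det(A - λI) = 0 gives eigenvalues λ = 3, -2, -4.
For λ=3: eigenvector (5,2,2).
For λ=-2: eigenvector (-4,-1,-2).
For λ=-4: eigenvector (2,1,1).
General solution: c_1e^(3t)(5,2,2) + c_2e^(-2t)(-4,-1,-2) + c_3e^(-4t)(2,1,1).

u(t) = 5c_1e^(3t) - 4c_2e^(-2t) + 2c_3e^(-4t), v(t) = 2c_1e^(3t) - c_2e^(-2t) + c_3e^(-4t), w(t) = 2c_1e^(3t) - 2c_2e^(-2t) + c_3e^(-4t)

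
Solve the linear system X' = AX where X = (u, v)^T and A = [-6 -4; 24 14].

u(t) = -C_1e^(6t) - C_2e^(2t), v(t) = 3C_1e^(6t) + 2C_2e^(2t)

Coefficient matrix A = [[-6, -4], [24, 14]].
Characteristic polynomial det(A - λI) = λ^2 - 8λ + 12 = 0.
Eigenvalues λ = 6, 2.
For λ=6: (A-λI) row 1 is [-12, -4], so an eigenvector is (-1, 3).
For λ=2: (A-λI) row 1 is [-8, -4], so an eigenvector is (-1, 2).
General solution: C_1e^(6t)(-1,3) + C_2e^(2t)(-1,2).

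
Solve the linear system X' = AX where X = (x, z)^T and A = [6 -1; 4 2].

x(t) = K_1e^(4t) + K_2te^(4t) - K_2e^(4t), z(t) = 2K_1e^(4t) + 2K_2te^(4t) - 3K_2e^(4t)

Coefficient matrix A = [[6, -1], [4, 2]].
Characteristic polynomial det(A - λI) = λ^2 - 8λ + 16 = 0.
Single eigenvalue λ = 4 with algebraic multiplicity 2.
Eigenvector v = (1,2); generalized eigenvector w with (A-λI)w=v is (-1,-3).
General solution: e^(4t)[K_1·v + K_2·(t·v + w)].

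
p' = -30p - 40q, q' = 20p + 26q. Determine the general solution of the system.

Coefficient matrix A = [[-30, -40], [20, 26]].
Characteristic polynomial det(A - λI) = λ^2 + 4λ + 20 = 0.
Eigenvalues λ = -2 ± 4i (complex conjugate pair).
For λ=-2+4i: an eigenvector is (1,-1) - i(3,-2) = (1 - 3i, -1 + 2i).
A real fundamental pair from Re and Im of e^((-2+4i)t)v: X_1 = e^(-2t)(cos(4t)·(1,-1) + sin(4t)·(3,-2)), X_2 = e^(-2t)(sin(4t)·(1,-1) - cos(4t)·(3,-2)).
General solution: K_1X_1 + K_2X_2.

p(t) = 3K_1e^(-2t)sin(4t) + K_1e^(-2t)cos(4t) + K_2e^(-2t)sin(4t) - 3K_2e^(-2t)cos(4t), q(t) = -2K_1e^(-2t)sin(4t) - K_1e^(-2t)cos(4t) - K_2e^(-2t)sin(4t) + 2K_2e^(-2t)cos(4t)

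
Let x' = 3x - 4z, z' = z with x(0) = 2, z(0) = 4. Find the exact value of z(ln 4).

16

A = [[3,-4],[0,1]]; eigenvalues λ = 3, 1.
Eigenvectors: (-1,0) for λ=3, (2,1) for λ=1.
From the initial condition, c_1 = 6, c_2 = 4.
z(ln 4) = (6)(4^3)(0) + (4)(4^1)(1) = 16.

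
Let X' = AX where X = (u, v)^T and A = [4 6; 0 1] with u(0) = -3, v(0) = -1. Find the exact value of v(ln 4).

-4

A = [[4,6],[0,1]]; eigenvalues λ = 4, 1.
Eigenvectors: (-1,0) for λ=4, (-2,1) for λ=1.
From the initial condition, c_1 = 5, c_2 = -1.
v(ln 4) = (5)(4^4)(0) + (-1)(4^1)(1) = -4.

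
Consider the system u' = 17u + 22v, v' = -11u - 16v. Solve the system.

u(t) = C_1e^(-5t) - 2C_2e^(6t), v(t) = -C_1e^(-5t) + C_2e^(6t)

Coefficient matrix A = [[17, 22], [-11, -16]].
Characteristic polynomial det(A - λI) = λ^2 - λ - 30 = 0.
Eigenvalues λ = -5, 6.
For λ=-5: (A-λI) row 1 is [22, 22], so an eigenvector is (1, -1).
For λ=6: (A-λI) row 1 is [11, 22], so an eigenvector is (-2, 1).
General solution: C_1e^(-5t)(1,-1) + C_2e^(6t)(-2,1).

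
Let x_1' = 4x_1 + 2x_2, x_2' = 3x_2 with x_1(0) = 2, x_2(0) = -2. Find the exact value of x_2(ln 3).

A = [[4,2],[0,3]]; eigenvalues λ = 3, 4.
Eigenvectors: (-2,1) for λ=3, (-1,0) for λ=4.
From the initial condition, c_1 = -2, c_2 = 2.
x_2(ln 3) = (-2)(3^3)(1) + (2)(3^4)(0) = -54.

-54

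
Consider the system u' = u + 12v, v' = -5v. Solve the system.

u(t) = K_1e^(t) - 2K_2e^(-5t), v(t) = K_2e^(-5t)

Coefficient matrix A = [[1, 12], [0, -5]].
Characteristic polynomial det(A - λI) = λ^2 + 4λ - 5 = 0.
Eigenvalues λ = 1, -5.
For λ=1: (A-λI) row 1 is [0, 12], so an eigenvector is (1, 0).
For λ=-5: (A-λI) row 1 is [6, 12], so an eigenvector is (-2, 1).
General solution: K_1e^(t)(1,0) + K_2e^(-5t)(-2,1).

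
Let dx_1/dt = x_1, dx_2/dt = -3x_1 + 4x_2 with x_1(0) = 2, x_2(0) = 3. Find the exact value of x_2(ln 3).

A = [[1,0],[-3,4]]; eigenvalues λ = 4, 1.
Eigenvectors: (0,-1) for λ=4, (1,1) for λ=1.
From the initial condition, c_1 = -1, c_2 = 2.
x_2(ln 3) = (-1)(3^4)(-1) + (2)(3^1)(1) = 87.

87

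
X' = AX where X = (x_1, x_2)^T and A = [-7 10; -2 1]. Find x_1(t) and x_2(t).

Coefficient matrix A = [[-7, 10], [-2, 1]].
Characteristic polynomial det(A - λI) = λ^2 + 6λ + 13 = 0.
Eigenvalues λ = -3 ± 2i (complex conjugate pair).
For λ=-3+2i: an eigenvector is (2,1) - i(1,0) = (2 - i, 1).
A real fundamental pair from Re and Im of e^((-3+2i)t)v: X_1 = e^(-3t)(cos(2t)·(2,1) + sin(2t)·(1,0)), X_2 = e^(-3t)(sin(2t)·(2,1) - cos(2t)·(1,0)).
General solution: K_1X_1 + K_2X_2.

x_1(t) = K_1e^(-3t)sin(2t) + 2K_1e^(-3t)cos(2t) + 2K_2e^(-3t)sin(2t) - K_2e^(-3t)cos(2t), x_2(t) = K_1e^(-3t)cos(2t) + K_2e^(-3t)sin(2t)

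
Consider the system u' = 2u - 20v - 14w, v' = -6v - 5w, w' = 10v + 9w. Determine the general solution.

u(t) = C_1e^(2t) - 4C_2e^(4t) - 2C_3e^(-t), v(t) = -C_2e^(4t) - C_3e^(-t), w(t) = 2C_2e^(4t) + C_3e^(-t)

Coefficient matrix A = [[2, -20, -14], [0, -6, -5], [0, 10, 9]].
det(A - λI) = 0 gives eigenvalues λ = 2, 4, -1.
For λ=2: eigenvector (1,0,0).
For λ=4: eigenvector (-4,-1,2).
For λ=-1: eigenvector (-2,-1,1).
General solution: C_1e^(2t)(1,0,0) + C_2e^(4t)(-4,-1,2) + C_3e^(-t)(-2,-1,1).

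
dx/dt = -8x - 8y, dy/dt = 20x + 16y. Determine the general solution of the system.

x(t) = -K_1e^(4t)sin(4t) - K_1e^(4t)cos(4t) - K_2e^(4t)sin(4t) + K_2e^(4t)cos(4t), y(t) = K_1e^(4t)sin(4t) + 2K_1e^(4t)cos(4t) + 2K_2e^(4t)sin(4t) - K_2e^(4t)cos(4t)

Coefficient matrix A = [[-8, -8], [20, 16]].
Characteristic polynomial det(A - λI) = λ^2 - 8λ + 32 = 0.
Eigenvalues λ = 4 ± 4i (complex conjugate pair).
For λ=4+4i: an eigenvector is (-1,2) - i(-1,1) = (-1 + i, 2 - i).
A real fundamental pair from Re and Im of e^((4+4i)t)v: X_1 = e^(4t)(cos(4t)·(-1,2) + sin(4t)·(-1,1)), X_2 = e^(4t)(sin(4t)·(-1,2) - cos(4t)·(-1,1)).
General solution: K_1X_1 + K_2X_2.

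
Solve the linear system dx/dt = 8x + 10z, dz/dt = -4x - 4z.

x(t) = -2C_1e^(2t)sin(2t) + C_1e^(2t)cos(2t) + C_2e^(2t)sin(2t) + 2C_2e^(2t)cos(2t), z(t) = C_1e^(2t)sin(2t) - C_1e^(2t)cos(2t) - C_2e^(2t)sin(2t) - C_2e^(2t)cos(2t)

Coefficient matrix A = [[8, 10], [-4, -4]].
Characteristic polynomial det(A - λI) = λ^2 - 4λ + 8 = 0.
Eigenvalues λ = 2 ± 2i (complex conjugate pair).
For λ=2+2i: an eigenvector is (1,-1) - i(-2,1) = (1 + 2i, -1 - i).
A real fundamental pair from Re and Im of e^((2+2i)t)v: X_1 = e^(2t)(cos(2t)·(1,-1) + sin(2t)·(-2,1)), X_2 = e^(2t)(sin(2t)·(1,-1) - cos(2t)·(-2,1)).
General solution: C_1X_1 + C_2X_2.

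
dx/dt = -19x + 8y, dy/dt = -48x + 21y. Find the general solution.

x(t) = -C_1e^(-3t) - C_2e^(5t), y(t) = -2C_1e^(-3t) - 3C_2e^(5t)

Coefficient matrix A = [[-19, 8], [-48, 21]].
Characteristic polynomial det(A - λI) = λ^2 - 2λ - 15 = 0.
Eigenvalues λ = -3, 5.
For λ=-3: (A-λI) row 1 is [-16, 8], so an eigenvector is (-1, -2).
For λ=5: (A-λI) row 1 is [-24, 8], so an eigenvector is (-1, -3).
General solution: C_1e^(-3t)(-1,-2) + C_2e^(5t)(-1,-3).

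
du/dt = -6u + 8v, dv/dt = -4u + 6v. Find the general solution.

Coefficient matrix A = [[-6, 8], [-4, 6]].
Characteristic polynomial det(A - λI) = λ^2 - 4 = 0.
Eigenvalues λ = -2, 2.
For λ=-2: (A-λI) row 1 is [-4, 8], so an eigenvector is (-2, -1).
For λ=2: (A-λI) row 1 is [-8, 8], so an eigenvector is (-1, -1).
General solution: c_1e^(-2t)(-2,-1) + c_2e^(2t)(-1,-1).

u(t) = -2c_1e^(-2t) - c_2e^(2t), v(t) = -c_1e^(-2t) - c_2e^(2t)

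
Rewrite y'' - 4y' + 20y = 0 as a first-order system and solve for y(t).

y(t) = C_1e^(2t)cos(4t) + C_2e^(2t)sin(4t)

Let x_1 = y, x_2 = y'. Then x_1' = x_2 and x_2' = -20x_1 + 4x_2.
A = [[0,1],[-20,4]]; det(A-λI) = λ^2 - 4λ + 20.
Eigenvalues λ = 2 ± 4i.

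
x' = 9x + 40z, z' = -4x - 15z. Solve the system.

Coefficient matrix A = [[9, 40], [-4, -15]].
Characteristic polynomial det(A - λI) = λ^2 + 6λ + 25 = 0.
Eigenvalues λ = -3 ± 4i (complex conjugate pair).
For λ=-3+4i: an eigenvector is (-1,0) - i(-3,1) = (-1 + 3i, 0 - i).
A real fundamental pair from Re and Im of e^((-3+4i)t)v: X_1 = e^(-3t)(cos(4t)·(-1,0) + sin(4t)·(-3,1)), X_2 = e^(-3t)(sin(4t)·(-1,0) - cos(4t)·(-3,1)).
General solution: C_1X_1 + C_2X_2.

x(t) = -3C_1e^(-3t)sin(4t) - C_1e^(-3t)cos(4t) - C_2e^(-3t)sin(4t) + 3C_2e^(-3t)cos(4t), z(t) = C_1e^(-3t)sin(4t) - C_2e^(-3t)cos(4t)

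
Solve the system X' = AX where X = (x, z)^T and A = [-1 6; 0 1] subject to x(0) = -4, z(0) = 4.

Coefficient matrix A = [[-1, 6], [0, 1]].
Characteristic polynomial det(A - λI) = λ^2 - 1 = 0.
Eigenvalues λ = -1, 1.
For λ=-1: (A-λI) row 1 is [0, 6], so an eigenvector is (1, 0).
For λ=1: (A-λI) row 1 is [-2, 6], so an eigenvector is (3, 1).
General solution: c_1e^(-t)(1,0) + c_2e^(t)(3,1).
Applying x(0)=-4, z(0)=4 gives c_1=-16, c_2=4.

x(t) = 12e^(t) - 16e^(-t), z(t) = 4e^(t)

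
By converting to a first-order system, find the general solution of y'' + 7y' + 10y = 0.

Let x_1 = y, x_2 = y'. Then x_1' = x_2 and x_2' = -10x_1 - 7x_2.
A = [[0,1],[-10,-7]]; det(A-λI) = λ^2 + 7λ + 10.
Eigenvalues λ = -5, -2 with eigenvectors (1,-5), (1,-2).

y(t) = K_1e^(-5t) + K_2e^(-2t)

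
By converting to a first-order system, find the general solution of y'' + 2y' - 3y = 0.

y(t) = c_1e^(-3t) + c_2e^(t)

Let x_1 = y, x_2 = y'. Then x_1' = x_2 and x_2' = 3x_1 - 2x_2.
A = [[0,1],[3,-2]]; det(A-λI) = λ^2 + 2λ - 3.
Eigenvalues λ = -3, 1 with eigenvectors (1,-3), (1,1).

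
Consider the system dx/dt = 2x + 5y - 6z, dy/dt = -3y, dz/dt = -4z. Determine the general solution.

Coefficient matrix A = [[2, 5, -6], [0, -3, 0], [0, 0, -4]].
det(A - λI) = 0 gives eigenvalues λ = 2, -4, -3.
For λ=2: eigenvector (1,0,0).
For λ=-4: eigenvector (1,0,1).
For λ=-3: eigenvector (-1,1,0).
General solution: c_1e^(2t)(1,0,0) + c_2e^(-4t)(1,0,1) + c_3e^(-3t)(-1,1,0).

x(t) = c_1e^(2t) + c_2e^(-4t) - c_3e^(-3t), y(t) = c_3e^(-3t), z(t) = c_2e^(-4t)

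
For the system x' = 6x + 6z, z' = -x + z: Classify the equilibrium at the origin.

unstable node

A = [[6,6],[-1,1]]; det(A-λI) = λ^2 - 7λ + 12.
λ = 4, 3: both positive.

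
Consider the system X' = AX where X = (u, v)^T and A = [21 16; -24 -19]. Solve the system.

u(t) = -2c_1e^(-3t) - c_2e^(5t), v(t) = 3c_1e^(-3t) + c_2e^(5t)

Coefficient matrix A = [[21, 16], [-24, -19]].
Characteristic polynomial det(A - λI) = λ^2 - 2λ - 15 = 0.
Eigenvalues λ = -3, 5.
For λ=-3: (A-λI) row 1 is [24, 16], so an eigenvector is (-2, 3).
For λ=5: (A-λI) row 1 is [16, 16], so an eigenvector is (-1, 1).
General solution: c_1e^(-3t)(-2,3) + c_2e^(5t)(-1,1).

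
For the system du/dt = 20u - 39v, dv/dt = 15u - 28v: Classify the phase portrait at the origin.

A = [[20,-39],[15,-28]]; det(A-λI) = λ^2 + 8λ + 25.
λ = -4 ± 3i: negative real part.

stable spiral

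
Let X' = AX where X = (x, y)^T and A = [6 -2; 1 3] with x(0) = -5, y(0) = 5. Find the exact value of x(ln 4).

-16640

A = [[6,-2],[1,3]]; eigenvalues λ = 5, 4.
Eigenvectors: (-2,-1) for λ=5, (1,1) for λ=4.
From the initial condition, c_1 = 10, c_2 = 15.
x(ln 4) = (10)(4^5)(-2) + (15)(4^4)(1) = -16640.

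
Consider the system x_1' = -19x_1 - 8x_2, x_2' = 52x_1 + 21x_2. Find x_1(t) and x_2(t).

x_1(t) = -c_1e^(t)sin(4t) - c_1e^(t)cos(4t) - c_2e^(t)sin(4t) + c_2e^(t)cos(4t), x_2(t) = 2c_1e^(t)sin(4t) + 3c_1e^(t)cos(4t) + 3c_2e^(t)sin(4t) - 2c_2e^(t)cos(4t)

Coefficient matrix A = [[-19, -8], [52, 21]].
Characteristic polynomial det(A - λI) = λ^2 - 2λ + 17 = 0.
Eigenvalues λ = 1 ± 4i (complex conjugate pair).
For λ=1+4i: an eigenvector is (-1,3) - i(-1,2) = (-1 + i, 3 - 2i).
A real fundamental pair from Re and Im of e^((1+4i)t)v: X_1 = e^(t)(cos(4t)·(-1,3) + sin(4t)·(-1,2)), X_2 = e^(t)(sin(4t)·(-1,3) - cos(4t)·(-1,2)).
General solution: c_1X_1 + c_2X_2.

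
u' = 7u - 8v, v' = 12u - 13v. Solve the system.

Coefficient matrix A = [[7, -8], [12, -13]].
Characteristic polynomial det(A - λI) = λ^2 + 6λ + 5 = 0.
Eigenvalues λ = -5, -1.
For λ=-5: (A-λI) row 1 is [12, -8], so an eigenvector is (-2, -3).
For λ=-1: (A-λI) row 1 is [8, -8], so an eigenvector is (-1, -1).
General solution: K_1e^(-5t)(-2,-3) + K_2e^(-t)(-1,-1).

u(t) = -2K_1e^(-5t) - K_2e^(-t), v(t) = -3K_1e^(-5t) - K_2e^(-t)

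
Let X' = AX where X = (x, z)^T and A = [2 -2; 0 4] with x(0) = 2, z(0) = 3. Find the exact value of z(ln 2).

A = [[2,-2],[0,4]]; eigenvalues λ = 2, 4.
Eigenvectors: (1,0) for λ=2, (1,-1) for λ=4.
From the initial condition, c_1 = 5, c_2 = -3.
z(ln 2) = (5)(2^2)(0) + (-3)(2^4)(-1) = 48.

48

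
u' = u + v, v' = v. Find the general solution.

u(t) = -c_1e^(t) - c_2te^(t) - 2c_2e^(t), v(t) = -c_2e^(t)

Coefficient matrix A = [[1, 1], [0, 1]].
Characteristic polynomial det(A - λI) = λ^2 - 2λ + 1 = 0.
Single eigenvalue λ = 1 with algebraic multiplicity 2.
Eigenvector v = (-1,0); generalized eigenvector w with (A-λI)w=v is (-2,-1).
General solution: e^(t)[c_1·v + c_2·(t·v + w)].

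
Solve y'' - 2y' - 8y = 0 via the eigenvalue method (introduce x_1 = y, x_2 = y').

Let x_1 = y, x_2 = y'. Then x_1' = x_2 and x_2' = 8x_1 + 2x_2.
A = [[0,1],[8,2]]; det(A-λI) = λ^2 - 2λ - 8.
Eigenvalues λ = -2, 4 with eigenvectors (1,-2), (1,4).

y(t) = c_1e^(-2t) + c_2e^(4t)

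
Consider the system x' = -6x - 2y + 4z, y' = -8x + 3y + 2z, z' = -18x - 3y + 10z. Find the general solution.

x(t) = 2C_2e^(t) + C_3e^(2t), y(t) = 2C_1e^(4t) + 3C_2e^(t) + 2C_3e^(2t), z(t) = C_1e^(4t) + 5C_2e^(t) + 3C_3e^(2t)

Coefficient matrix A = [[-6, -2, 4], [-8, 3, 2], [-18, -3, 10]].
det(A - λI) = 0 gives eigenvalues λ = 4, 1, 2.
For λ=4: eigenvector (0,2,1).
For λ=1: eigenvector (2,3,5).
For λ=2: eigenvector (1,2,3).
General solution: C_1e^(4t)(0,2,1) + C_2e^(t)(2,3,5) + C_3e^(2t)(1,2,3).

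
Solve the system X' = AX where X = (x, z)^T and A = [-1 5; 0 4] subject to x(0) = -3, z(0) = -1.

Coefficient matrix A = [[-1, 5], [0, 4]].
Characteristic polynomial det(A - λI) = λ^2 - 3λ - 4 = 0.
Eigenvalues λ = -1, 4.
For λ=-1: (A-λI) row 1 is [0, 5], so an eigenvector is (-1, 0).
For λ=4: (A-λI) row 1 is [-5, 5], so an eigenvector is (1, 1).
General solution: K_1e^(-t)(-1,0) + K_2e^(4t)(1,1).
Applying x(0)=-3, z(0)=-1 gives K_1=2, K_2=-1.

x(t) = -e^(4t) - 2e^(-t), z(t) = -e^(4t)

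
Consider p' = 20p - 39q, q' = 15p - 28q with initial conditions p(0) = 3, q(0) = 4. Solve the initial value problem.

Coefficient matrix A = [[20, -39], [15, -28]].
Characteristic polynomial det(A - λI) = λ^2 + 8λ + 25 = 0.
Eigenvalues λ = -4 ± 3i (complex conjugate pair).
For λ=-4+3i: an eigenvector is (2,1) - i(3,2) = (2 - 3i, 1 - 2i).
A real fundamental pair from Re and Im of e^((-4+3i)t)v: X_1 = e^(-4t)(cos(3t)·(2,1) + sin(3t)·(3,2)), X_2 = e^(-4t)(sin(3t)·(2,1) - cos(3t)·(3,2)).
General solution: c_1X_1 + c_2X_2.
Applying p(0)=3, q(0)=4 gives c_1=-6, c_2=-5.

p(t) = -28e^(-4t)sin(3t) + 3e^(-4t)cos(3t), q(t) = -17e^(-4t)sin(3t) + 4e^(-4t)cos(3t)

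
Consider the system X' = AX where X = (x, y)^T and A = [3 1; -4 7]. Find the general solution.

Coefficient matrix A = [[3, 1], [-4, 7]].
Characteristic polynomial det(A - λI) = λ^2 - 10λ + 25 = 0.
Single eigenvalue λ = 5 with algebraic multiplicity 2.
Eigenvector v = (1,2); generalized eigenvector w with (A-λI)w=v is (0,1).
General solution: e^(5t)[K_1·v + K_2·(t·v + w)].

x(t) = K_1e^(5t) + K_2te^(5t), y(t) = 2K_1e^(5t) + 2K_2te^(5t) + K_2e^(5t)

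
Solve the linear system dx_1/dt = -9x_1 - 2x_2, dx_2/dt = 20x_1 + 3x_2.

x_1(t) = c_1e^(-3t)sin(2t) - c_2e^(-3t)cos(2t), x_2(t) = -3c_1e^(-3t)sin(2t) - c_1e^(-3t)cos(2t) - c_2e^(-3t)sin(2t) + 3c_2e^(-3t)cos(2t)

Coefficient matrix A = [[-9, -2], [20, 3]].
Characteristic polynomial det(A - λI) = λ^2 + 6λ + 13 = 0.
Eigenvalues λ = -3 ± 2i (complex conjugate pair).
For λ=-3+2i: an eigenvector is (0,-1) - i(1,-3) = (0 - i, -1 + 3i).
A real fundamental pair from Re and Im of e^((-3+2i)t)v: X_1 = e^(-3t)(cos(2t)·(0,-1) + sin(2t)·(1,-3)), X_2 = e^(-3t)(sin(2t)·(0,-1) - cos(2t)·(1,-3)).
General solution: c_1X_1 + c_2X_2.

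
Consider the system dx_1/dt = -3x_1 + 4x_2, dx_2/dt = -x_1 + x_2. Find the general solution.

Coefficient matrix A = [[-3, 4], [-1, 1]].
Characteristic polynomial det(A - λI) = λ^2 + 2λ + 1 = 0.
Single eigenvalue λ = -1 with algebraic multiplicity 2.
Eigenvector v = (2,1); generalized eigenvector w with (A-λI)w=v is (-1,0).
General solution: e^(-t)[K_1·v + K_2·(t·v + w)].

x_1(t) = 2K_1e^(-t) + 2K_2te^(-t) - K_2e^(-t), x_2(t) = K_1e^(-t) + K_2te^(-t)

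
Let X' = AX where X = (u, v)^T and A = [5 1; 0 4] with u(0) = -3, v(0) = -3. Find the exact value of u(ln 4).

A = [[5,1],[0,4]]; eigenvalues λ = 4, 5.
Eigenvectors: (-1,1) for λ=4, (1,0) for λ=5.
From the initial condition, c_1 = -3, c_2 = -6.
u(ln 4) = (-3)(4^4)(-1) + (-6)(4^5)(1) = -5376.

-5376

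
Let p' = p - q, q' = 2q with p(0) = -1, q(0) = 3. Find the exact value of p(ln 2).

A = [[1,-1],[0,2]]; eigenvalues λ = 1, 2.
Eigenvectors: (-1,0) for λ=1, (1,-1) for λ=2.
From the initial condition, c_1 = -2, c_2 = -3.
p(ln 2) = (-2)(2^1)(-1) + (-3)(2^2)(1) = -8.

-8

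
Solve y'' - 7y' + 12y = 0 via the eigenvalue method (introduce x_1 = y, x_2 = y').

Let x_1 = y, x_2 = y'. Then x_1' = x_2 and x_2' = -12x_1 + 7x_2.
A = [[0,1],[-12,7]]; det(A-λI) = λ^2 - 7λ + 12.
Eigenvalues λ = 4, 3 with eigenvectors (1,4), (1,3).

y(t) = C_1e^(4t) + C_2e^(3t)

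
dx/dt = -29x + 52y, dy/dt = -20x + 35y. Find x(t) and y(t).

x(t) = -2C_1e^(3t)sin(4t) - 3C_1e^(3t)cos(4t) - 3C_2e^(3t)sin(4t) + 2C_2e^(3t)cos(4t), y(t) = -C_1e^(3t)sin(4t) - 2C_1e^(3t)cos(4t) - 2C_2e^(3t)sin(4t) + C_2e^(3t)cos(4t)

Coefficient matrix A = [[-29, 52], [-20, 35]].
Characteristic polynomial det(A - λI) = λ^2 - 6λ + 25 = 0.
Eigenvalues λ = 3 ± 4i (complex conjugate pair).
For λ=3+4i: an eigenvector is (-3,-2) - i(-2,-1) = (-3 + 2i, -2 + i).
A real fundamental pair from Re and Im of e^((3+4i)t)v: X_1 = e^(3t)(cos(4t)·(-3,-2) + sin(4t)·(-2,-1)), X_2 = e^(3t)(sin(4t)·(-3,-2) - cos(4t)·(-2,-1)).
General solution: C_1X_1 + C_2X_2.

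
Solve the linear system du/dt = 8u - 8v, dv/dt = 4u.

Coefficient matrix A = [[8, -8], [4, 0]].
Characteristic polynomial det(A - λI) = λ^2 - 8λ + 32 = 0.
Eigenvalues λ = 4 ± 4i (complex conjugate pair).
For λ=4+4i: an eigenvector is (-1,-1) - i(1,0) = (-1 - i, -1).
A real fundamental pair from Re and Im of e^((4+4i)t)v: X_1 = e^(4t)(cos(4t)·(-1,-1) + sin(4t)·(1,0)), X_2 = e^(4t)(sin(4t)·(-1,-1) - cos(4t)·(1,0)).
General solution: K_1X_1 + K_2X_2.

u(t) = K_1e^(4t)sin(4t) - K_1e^(4t)cos(4t) - K_2e^(4t)sin(4t) - K_2e^(4t)cos(4t), v(t) = -K_1e^(4t)cos(4t) - K_2e^(4t)sin(4t)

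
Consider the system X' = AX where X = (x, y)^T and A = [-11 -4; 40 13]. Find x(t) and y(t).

x(t) = -c_1e^(t)cos(4t) - c_2e^(t)sin(4t), y(t) = -c_1e^(t)sin(4t) + 3c_1e^(t)cos(4t) + 3c_2e^(t)sin(4t) + c_2e^(t)cos(4t)

Coefficient matrix A = [[-11, -4], [40, 13]].
Characteristic polynomial det(A - λI) = λ^2 - 2λ + 17 = 0.
Eigenvalues λ = 1 ± 4i (complex conjugate pair).
For λ=1+4i: an eigenvector is (-1,3) - i(0,-1) = (-1, 3 + i).
A real fundamental pair from Re and Im of e^((1+4i)t)v: X_1 = e^(t)(cos(4t)·(-1,3) + sin(4t)·(0,-1)), X_2 = e^(t)(sin(4t)·(-1,3) - cos(4t)·(0,-1)).
General solution: c_1X_1 + c_2X_2.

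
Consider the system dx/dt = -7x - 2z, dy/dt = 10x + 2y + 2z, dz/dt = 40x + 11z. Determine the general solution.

Coefficient matrix A = [[-7, 0, -2], [10, 2, 2], [40, 0, 11]].
det(A - λI) = 0 gives eigenvalues λ = 1, 2, 3.
For λ=1: eigenvector (1,-2,-4).
For λ=2: eigenvector (0,1,0).
For λ=3: eigenvector (-1,0,5).
General solution: C_1e^(t)(1,-2,-4) + C_2e^(2t)(0,1,0) + C_3e^(3t)(-1,0,5).

x(t) = C_1e^(t) - C_3e^(3t), y(t) = -2C_1e^(t) + C_2e^(2t), z(t) = -4C_1e^(t) + 5C_3e^(3t)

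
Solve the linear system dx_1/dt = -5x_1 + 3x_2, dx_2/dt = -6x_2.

Coefficient matrix A = [[-5, 3], [0, -6]].
Characteristic polynomial det(A - λI) = λ^2 + 11λ + 30 = 0.
Eigenvalues λ = -5, -6.
For λ=-5: (A-λI) row 1 is [0, 3], so an eigenvector is (-1, 0).
For λ=-6: (A-λI) row 1 is [1, 3], so an eigenvector is (3, -1).
General solution: C_1e^(-5t)(-1,0) + C_2e^(-6t)(3,-1).

x_1(t) = -C_1e^(-5t) + 3C_2e^(-6t), x_2(t) = -C_2e^(-6t)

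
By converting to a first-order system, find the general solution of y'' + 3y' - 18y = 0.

Let x_1 = y, x_2 = y'. Then x_1' = x_2 and x_2' = 18x_1 - 3x_2.
A = [[0,1],[18,-3]]; det(A-λI) = λ^2 + 3λ - 18.
Eigenvalues λ = -6, 3 with eigenvectors (1,-6), (1,3).

y(t) = c_1e^(-6t) + c_2e^(3t)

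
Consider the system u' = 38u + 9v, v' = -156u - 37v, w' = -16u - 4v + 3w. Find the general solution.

u(t) = c_1e^(2t) - 3c_2e^(-t), v(t) = -4c_1e^(2t) + 13c_2e^(-t), w(t) = c_2e^(-t) + c_3e^(3t)

Coefficient matrix A = [[38, 9, 0], [-156, -37, 0], [-16, -4, 3]].
det(A - λI) = 0 gives eigenvalues λ = 2, -1, 3.
For λ=2: eigenvector (1,-4,0).
For λ=-1: eigenvector (-3,13,1).
For λ=3: eigenvector (0,0,1).
General solution: c_1e^(2t)(1,-4,0) + c_2e^(-t)(-3,13,1) + c_3e^(3t)(0,0,1).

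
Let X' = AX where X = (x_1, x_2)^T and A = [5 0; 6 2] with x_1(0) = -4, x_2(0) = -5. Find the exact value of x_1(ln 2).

-128

A = [[5,0],[6,2]]; eigenvalues λ = 5, 2.
Eigenvectors: (-1,-2) for λ=5, (0,-1) for λ=2.
From the initial condition, c_1 = 4, c_2 = -3.
x_1(ln 2) = (4)(2^5)(-1) + (-3)(2^2)(0) = -128.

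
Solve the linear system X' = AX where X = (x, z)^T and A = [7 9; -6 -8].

x(t) = -C_1e^(-2t) - 3C_2e^(t), z(t) = C_1e^(-2t) + 2C_2e^(t)

Coefficient matrix A = [[7, 9], [-6, -8]].
Characteristic polynomial det(A - λI) = λ^2 + λ - 2 = 0.
Eigenvalues λ = -2, 1.
For λ=-2: (A-λI) row 1 is [9, 9], so an eigenvector is (-1, 1).
For λ=1: (A-λI) row 1 is [6, 9], so an eigenvector is (-3, 2).
General solution: C_1e^(-2t)(-1,1) + C_2e^(t)(-3,2).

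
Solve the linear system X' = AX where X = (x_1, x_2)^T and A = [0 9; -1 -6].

x_1(t) = 3c_1e^(-3t) + 3c_2te^(-3t) - 2c_2e^(-3t), x_2(t) = -c_1e^(-3t) - c_2te^(-3t) + c_2e^(-3t)

Coefficient matrix A = [[0, 9], [-1, -6]].
Characteristic polynomial det(A - λI) = λ^2 + 6λ + 9 = 0.
Single eigenvalue λ = -3 with algebraic multiplicity 2.
Eigenvector v = (3,-1); generalized eigenvector w with (A-λI)w=v is (-2,1).
General solution: e^(-3t)[c_1·v + c_2·(t·v + w)].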